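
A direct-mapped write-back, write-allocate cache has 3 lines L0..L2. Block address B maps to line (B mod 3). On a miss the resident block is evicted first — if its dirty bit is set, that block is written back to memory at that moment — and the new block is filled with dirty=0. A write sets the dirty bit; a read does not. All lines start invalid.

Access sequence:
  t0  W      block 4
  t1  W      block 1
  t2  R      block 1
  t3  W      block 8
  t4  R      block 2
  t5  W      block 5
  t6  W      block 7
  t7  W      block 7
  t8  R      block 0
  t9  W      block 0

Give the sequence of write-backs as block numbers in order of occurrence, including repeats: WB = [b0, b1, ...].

WB = [4, 8, 1]

0: W B4 -> L1 miss  d=D]
1: W B1 -> L1 miss wb->B4  d=D]
2: R B1 -> L1 hit  d=D]
3: W B8 -> L2 miss  d=D]
4: R B2 -> L2 miss wb->B8  d=-]
5: W B5 -> L2 miss  d=D]
6: W B7 -> L1 miss wb->B1  d=D]
7: W B7 -> L1 hit  d=D]
8: R B0 -> L0 miss  d=-]
9: W B0 -> L0 hit  d=D]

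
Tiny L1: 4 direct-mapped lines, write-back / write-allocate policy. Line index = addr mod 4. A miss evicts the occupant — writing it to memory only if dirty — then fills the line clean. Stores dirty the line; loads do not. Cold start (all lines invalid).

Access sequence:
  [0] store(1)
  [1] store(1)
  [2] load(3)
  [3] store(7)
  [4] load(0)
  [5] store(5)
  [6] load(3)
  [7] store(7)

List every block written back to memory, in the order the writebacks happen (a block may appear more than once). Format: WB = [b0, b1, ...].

  0 | W B1 → L1 miss [D]
  1 | W B1 → L1 hit [D]
  2 | R B3 → L3 miss [-]
  3 | W B7 → L3 miss [D]
  4 | R B0 → L0 miss [-]
  5 | W B5 → L1 miss wb→B1 [D]
  6 | R B3 → L3 miss wb→B7 [-]
  7 | W B7 → L3 miss [D]

WB = [1, 7]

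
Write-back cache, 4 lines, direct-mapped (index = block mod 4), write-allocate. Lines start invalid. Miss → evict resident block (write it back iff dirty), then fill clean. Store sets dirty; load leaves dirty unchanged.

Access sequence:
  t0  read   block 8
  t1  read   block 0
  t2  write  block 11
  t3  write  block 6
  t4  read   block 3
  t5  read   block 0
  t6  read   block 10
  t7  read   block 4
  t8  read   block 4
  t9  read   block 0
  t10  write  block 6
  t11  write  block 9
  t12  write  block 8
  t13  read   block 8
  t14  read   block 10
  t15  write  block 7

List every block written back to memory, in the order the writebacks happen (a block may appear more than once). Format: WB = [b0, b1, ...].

WB = [11, 6, 6]

  0 | R B8 → L0 miss [-]
  1 | R B0 → L0 miss [-]
  2 | W B11 → L3 miss [D]
  3 | W B6 → L2 miss [D]
  4 | R B3 → L3 miss wb→B11 [-]
  5 | R B0 → L0 hit [-]
  6 | R B10 → L2 miss wb→B6 [-]
  7 | R B4 → L0 miss [-]
  8 | R B4 → L0 hit [-]
  9 | R B0 → L0 miss [-]
  10 | W B6 → L2 miss [D]
  11 | W B9 → L1 miss [D]
  12 | W B8 → L0 miss [D]
  13 | R B8 → L0 hit [D]
  14 | R B10 → L2 miss wb→B6 [-]
  15 | W B7 → L3 miss [D]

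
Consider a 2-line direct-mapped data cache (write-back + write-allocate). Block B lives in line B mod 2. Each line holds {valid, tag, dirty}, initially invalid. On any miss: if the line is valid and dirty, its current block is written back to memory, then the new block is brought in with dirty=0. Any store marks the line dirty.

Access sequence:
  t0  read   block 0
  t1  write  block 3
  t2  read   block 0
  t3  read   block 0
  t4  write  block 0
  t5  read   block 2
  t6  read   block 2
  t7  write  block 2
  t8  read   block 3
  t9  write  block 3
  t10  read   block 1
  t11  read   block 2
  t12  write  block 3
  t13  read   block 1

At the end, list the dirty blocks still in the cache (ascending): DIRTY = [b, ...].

0: R B0 -> L0 miss  d=-]
1: W B3 -> L1 miss  d=D]
2: R B0 -> L0 hit  d=-]
3: R B0 -> L0 hit  d=-]
4: W B0 -> L0 hit  d=D]
5: R B2 -> L0 miss wb->B0  d=-]
6: R B2 -> L0 hit  d=-]
7: W B2 -> L0 hit  d=D]
8: R B3 -> L1 hit  d=D]
9: W B3 -> L1 hit  d=D]
10: R B1 -> L1 miss wb->B3  d=-]
11: R B2 -> L0 hit  d=D]
12: W B3 -> L1 miss  d=D]
13: R B1 -> L1 miss wb->B3  d=-]

DIRTY = [2]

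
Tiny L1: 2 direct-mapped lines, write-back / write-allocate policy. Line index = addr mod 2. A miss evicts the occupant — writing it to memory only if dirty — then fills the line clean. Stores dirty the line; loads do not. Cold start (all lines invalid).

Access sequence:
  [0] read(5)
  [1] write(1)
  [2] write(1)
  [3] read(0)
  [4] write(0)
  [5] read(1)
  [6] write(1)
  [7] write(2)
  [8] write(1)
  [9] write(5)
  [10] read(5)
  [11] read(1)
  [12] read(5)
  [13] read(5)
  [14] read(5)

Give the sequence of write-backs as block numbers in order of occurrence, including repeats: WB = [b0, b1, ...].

WB = [0, 1, 5]

0: R B5 -> L1 miss  d=-]
1: W B1 -> L1 miss  d=D]
2: W B1 -> L1 hit  d=D]
3: R B0 -> L0 miss  d=-]
4: W B0 -> L0 hit  d=D]
5: R B1 -> L1 hit  d=D]
6: W B1 -> L1 hit  d=D]
7: W B2 -> L0 miss wb->B0  d=D]
8: W B1 -> L1 hit  d=D]
9: W B5 -> L1 miss wb->B1  d=D]
10: R B5 -> L1 hit  d=D]
11: R B1 -> L1 miss wb->B5  d=-]
12: R B5 -> L1 miss  d=-]
13: R B5 -> L1 hit  d=-]
14: R B5 -> L1 hit  d=-]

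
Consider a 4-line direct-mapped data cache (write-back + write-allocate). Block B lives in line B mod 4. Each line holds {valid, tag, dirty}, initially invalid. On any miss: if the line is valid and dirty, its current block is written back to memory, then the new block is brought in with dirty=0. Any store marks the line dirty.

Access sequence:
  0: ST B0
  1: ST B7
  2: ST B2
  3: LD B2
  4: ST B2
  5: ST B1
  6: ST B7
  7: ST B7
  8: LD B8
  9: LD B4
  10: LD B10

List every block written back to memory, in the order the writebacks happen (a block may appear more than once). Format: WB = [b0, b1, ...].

0: W B0 → L0 miss [D]
1: W B7 → L3 miss [D]
2: W B2 → L2 miss [D]
3: R B2 → L2 hit [D]
4: W B2 → L2 hit [D]
5: W B1 → L1 miss [D]
6: W B7 → L3 hit [D]
7: W B7 → L3 hit [D]
8: R B8 → L0 miss wb→B0 [-]
9: R B4 → L0 miss [-]
10: R B10 → L2 miss wb→B2 [-]

WB = [0, 2]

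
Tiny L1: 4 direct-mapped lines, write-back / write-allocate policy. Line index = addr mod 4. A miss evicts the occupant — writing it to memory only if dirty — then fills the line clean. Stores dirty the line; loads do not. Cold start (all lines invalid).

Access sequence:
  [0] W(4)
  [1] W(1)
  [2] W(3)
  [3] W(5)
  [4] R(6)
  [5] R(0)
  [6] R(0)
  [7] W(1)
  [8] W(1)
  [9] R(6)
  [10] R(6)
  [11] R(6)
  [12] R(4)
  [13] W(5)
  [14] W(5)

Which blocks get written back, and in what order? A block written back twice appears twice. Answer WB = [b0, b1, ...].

0: W B4 → L0 miss [D]
1: W B1 → L1 miss [D]
2: W B3 → L3 miss [D]
3: W B5 → L1 miss wb→B1 [D]
4: R B6 → L2 miss [-]
5: R B0 → L0 miss wb→B4 [-]
6: R B0 → L0 hit [-]
7: W B1 → L1 miss wb→B5 [D]
8: W B1 → L1 hit [D]
9: R B6 → L2 hit [-]
10: R B6 → L2 hit [-]
11: R B6 → L2 hit [-]
12: R B4 → L0 miss [-]
13: W B5 → L1 miss wb→B1 [D]
14: W B5 → L1 hit [D]

WB = [1, 4, 5, 1]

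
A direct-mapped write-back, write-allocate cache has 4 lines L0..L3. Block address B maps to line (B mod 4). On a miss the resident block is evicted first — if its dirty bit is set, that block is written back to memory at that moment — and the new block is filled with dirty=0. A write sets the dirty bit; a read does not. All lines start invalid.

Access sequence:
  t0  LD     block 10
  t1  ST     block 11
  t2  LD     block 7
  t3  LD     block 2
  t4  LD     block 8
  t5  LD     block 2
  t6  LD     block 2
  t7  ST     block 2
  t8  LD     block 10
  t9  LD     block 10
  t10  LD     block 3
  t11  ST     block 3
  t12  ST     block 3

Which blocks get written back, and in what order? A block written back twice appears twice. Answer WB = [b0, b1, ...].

WB = [11, 2]

0: R B10 -> L2 miss  d=-]
1: W B11 -> L3 miss  d=D]
2: R B7 -> L3 miss wb->B11  d=-]
3: R B2 -> L2 miss  d=-]
4: R B8 -> L0 miss  d=-]
5: R B2 -> L2 hit  d=-]
6: R B2 -> L2 hit  d=-]
7: W B2 -> L2 hit  d=D]
8: R B10 -> L2 miss wb->B2  d=-]
9: R B10 -> L2 hit  d=-]
10: R B3 -> L3 miss  d=-]
11: W B3 -> L3 hit  d=D]
12: W B3 -> L3 hit  d=D]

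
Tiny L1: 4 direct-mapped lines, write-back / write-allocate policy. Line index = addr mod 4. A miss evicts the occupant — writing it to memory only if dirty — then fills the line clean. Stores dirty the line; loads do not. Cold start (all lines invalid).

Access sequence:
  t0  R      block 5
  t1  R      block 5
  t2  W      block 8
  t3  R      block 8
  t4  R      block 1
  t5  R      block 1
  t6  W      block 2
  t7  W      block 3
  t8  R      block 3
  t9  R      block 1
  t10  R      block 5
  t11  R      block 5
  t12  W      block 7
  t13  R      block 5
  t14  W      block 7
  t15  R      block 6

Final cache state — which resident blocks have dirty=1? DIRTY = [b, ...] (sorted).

  0 | R B5 → L1 miss [-]
  1 | R B5 → L1 hit [-]
  2 | W B8 → L0 miss [D]
  3 | R B8 → L0 hit [D]
  4 | R B1 → L1 miss [-]
  5 | R B1 → L1 hit [-]
  6 | W B2 → L2 miss [D]
  7 | W B3 → L3 miss [D]
  8 | R B3 → L3 hit [D]
  9 | R B1 → L1 hit [-]
  10 | R B5 → L1 miss [-]
  11 | R B5 → L1 hit [-]
  12 | W B7 → L3 miss wb→B3 [D]
  13 | R B5 → L1 hit [-]
  14 | W B7 → L3 hit [D]
  15 | R B6 → L2 miss wb→B2 [-]

DIRTY = [7, 8]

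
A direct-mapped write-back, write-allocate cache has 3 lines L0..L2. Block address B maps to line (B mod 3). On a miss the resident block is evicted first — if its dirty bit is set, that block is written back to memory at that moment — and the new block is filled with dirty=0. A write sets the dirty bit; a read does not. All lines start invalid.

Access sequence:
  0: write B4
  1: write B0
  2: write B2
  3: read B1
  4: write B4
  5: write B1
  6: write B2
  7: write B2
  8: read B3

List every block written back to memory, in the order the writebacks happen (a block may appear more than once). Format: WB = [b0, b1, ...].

WB = [4, 4, 0]

0: W B4 → L1 miss [D]
1: W B0 → L0 miss [D]
2: W B2 → L2 miss [D]
3: R B1 → L1 miss wb→B4 [-]
4: W B4 → L1 miss [D]
5: W B1 → L1 miss wb→B4 [D]
6: W B2 → L2 hit [D]
7: W B2 → L2 hit [D]
8: R B3 → L0 miss wb→B0 [-]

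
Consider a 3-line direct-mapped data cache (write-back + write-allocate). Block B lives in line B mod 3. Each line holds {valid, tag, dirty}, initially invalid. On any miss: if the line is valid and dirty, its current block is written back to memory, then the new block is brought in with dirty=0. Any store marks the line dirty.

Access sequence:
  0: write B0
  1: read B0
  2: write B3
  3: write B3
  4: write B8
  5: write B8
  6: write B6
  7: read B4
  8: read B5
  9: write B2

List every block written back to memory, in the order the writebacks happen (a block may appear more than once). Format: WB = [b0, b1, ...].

WB = [0, 3, 8]

0: W B0 → L0 miss [D]
1: R B0 → L0 hit [D]
2: W B3 → L0 miss wb→B0 [D]
3: W B3 → L0 hit [D]
4: W B8 → L2 miss [D]
5: W B8 → L2 hit [D]
6: W B6 → L0 miss wb→B3 [D]
7: R B4 → L1 miss [-]
8: R B5 → L2 miss wb→B8 [-]
9: W B2 → L2 miss [D]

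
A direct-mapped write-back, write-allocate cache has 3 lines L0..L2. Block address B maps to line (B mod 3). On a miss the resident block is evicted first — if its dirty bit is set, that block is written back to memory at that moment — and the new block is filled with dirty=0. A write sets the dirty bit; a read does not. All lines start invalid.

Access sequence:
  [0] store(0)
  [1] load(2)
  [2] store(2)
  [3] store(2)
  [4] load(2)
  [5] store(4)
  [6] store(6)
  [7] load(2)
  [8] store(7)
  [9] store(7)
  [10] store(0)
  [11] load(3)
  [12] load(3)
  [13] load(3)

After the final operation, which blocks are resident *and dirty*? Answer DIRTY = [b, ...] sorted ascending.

DIRTY = [2, 7]

0: W B0 → L0 miss [D]
1: R B2 → L2 miss [-]
2: W B2 → L2 hit [D]
3: W B2 → L2 hit [D]
4: R B2 → L2 hit [D]
5: W B4 → L1 miss [D]
6: W B6 → L0 miss wb→B0 [D]
7: R B2 → L2 hit [D]
8: W B7 → L1 miss wb→B4 [D]
9: W B7 → L1 hit [D]
10: W B0 → L0 miss wb→B6 [D]
11: R B3 → L0 miss wb→B0 [-]
12: R B3 → L0 hit [-]
13: R B3 → L0 hit [-]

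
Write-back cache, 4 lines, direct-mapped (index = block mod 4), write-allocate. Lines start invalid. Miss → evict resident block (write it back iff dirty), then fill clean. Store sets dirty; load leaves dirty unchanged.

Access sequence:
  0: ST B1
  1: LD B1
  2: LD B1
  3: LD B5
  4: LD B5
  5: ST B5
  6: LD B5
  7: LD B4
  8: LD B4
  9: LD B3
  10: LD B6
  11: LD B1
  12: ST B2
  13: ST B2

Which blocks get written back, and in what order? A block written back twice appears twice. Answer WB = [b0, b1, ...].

0: W B1 -> L1 miss  d=D]
1: R B1 -> L1 hit  d=D]
2: R B1 -> L1 hit  d=D]
3: R B5 -> L1 miss wb->B1  d=-]
4: R B5 -> L1 hit  d=-]
5: W B5 -> L1 hit  d=D]
6: R B5 -> L1 hit  d=D]
7: R B4 -> L0 miss  d=-]
8: R B4 -> L0 hit  d=-]
9: R B3 -> L3 miss  d=-]
10: R B6 -> L2 miss  d=-]
11: R B1 -> L1 miss wb->B5  d=-]
12: W B2 -> L2 miss  d=D]
13: W B2 -> L2 hit  d=D]

WB = [1, 5]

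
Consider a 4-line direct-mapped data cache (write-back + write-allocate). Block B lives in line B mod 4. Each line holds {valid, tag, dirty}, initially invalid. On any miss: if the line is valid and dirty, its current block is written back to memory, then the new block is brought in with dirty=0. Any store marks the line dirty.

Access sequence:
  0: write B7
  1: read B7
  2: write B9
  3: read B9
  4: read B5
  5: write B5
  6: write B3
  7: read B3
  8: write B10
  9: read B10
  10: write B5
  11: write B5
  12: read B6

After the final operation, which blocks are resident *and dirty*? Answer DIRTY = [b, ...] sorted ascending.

DIRTY = [3, 5]

0: W B7 -> L3 miss  d=D]
1: R B7 -> L3 hit  d=D]
2: W B9 -> L1 miss  d=D]
3: R B9 -> L1 hit  d=D]
4: R B5 -> L1 miss wb->B9  d=-]
5: W B5 -> L1 hit  d=D]
6: W B3 -> L3 miss wb->B7  d=D]
7: R B3 -> L3 hit  d=D]
8: W B10 -> L2 miss  d=D]
9: R B10 -> L2 hit  d=D]
10: W B5 -> L1 hit  d=D]
11: W B5 -> L1 hit  d=D]
12: R B6 -> L2 miss wb->B10  d=-]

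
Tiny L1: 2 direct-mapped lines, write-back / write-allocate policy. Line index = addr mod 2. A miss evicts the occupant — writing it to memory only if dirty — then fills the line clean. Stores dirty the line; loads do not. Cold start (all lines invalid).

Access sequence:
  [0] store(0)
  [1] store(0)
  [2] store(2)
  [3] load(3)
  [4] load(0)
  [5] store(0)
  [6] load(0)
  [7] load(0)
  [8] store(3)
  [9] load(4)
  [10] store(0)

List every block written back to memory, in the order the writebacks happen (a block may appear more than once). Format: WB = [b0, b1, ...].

WB = [0, 2, 0]

0: W B0 → L0 miss [D]
1: W B0 → L0 hit [D]
2: W B2 → L0 miss wb→B0 [D]
3: R B3 → L1 miss [-]
4: R B0 → L0 miss wb→B2 [-]
5: W B0 → L0 hit [D]
6: R B0 → L0 hit [D]
7: R B0 → L0 hit [D]
8: W B3 → L1 hit [D]
9: R B4 → L0 miss wb→B0 [-]
10: W B0 → L0 miss [D]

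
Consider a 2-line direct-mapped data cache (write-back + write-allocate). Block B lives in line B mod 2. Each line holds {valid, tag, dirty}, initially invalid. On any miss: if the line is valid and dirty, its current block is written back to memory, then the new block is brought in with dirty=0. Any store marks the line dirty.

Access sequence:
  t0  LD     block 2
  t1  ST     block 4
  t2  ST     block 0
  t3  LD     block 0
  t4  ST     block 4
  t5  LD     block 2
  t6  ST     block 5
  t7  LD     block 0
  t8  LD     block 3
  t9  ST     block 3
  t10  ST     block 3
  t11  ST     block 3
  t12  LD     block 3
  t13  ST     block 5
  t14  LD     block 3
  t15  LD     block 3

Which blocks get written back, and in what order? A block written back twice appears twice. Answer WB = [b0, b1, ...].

0: R B2 -> L0 miss  d=-]
1: W B4 -> L0 miss  d=D]
2: W B0 -> L0 miss wb->B4  d=D]
3: R B0 -> L0 hit  d=D]
4: W B4 -> L0 miss wb->B0  d=D]
5: R B2 -> L0 miss wb->B4  d=-]
6: W B5 -> L1 miss  d=D]
7: R B0 -> L0 miss  d=-]
8: R B3 -> L1 miss wb->B5  d=-]
9: W B3 -> L1 hit  d=D]
10: W B3 -> L1 hit  d=D]
11: W B3 -> L1 hit  d=D]
12: R B3 -> L1 hit  d=D]
13: W B5 -> L1 miss wb->B3  d=D]
14: R B3 -> L1 miss wb->B5  d=-]
15: R B3 -> L1 hit  d=-]

WB = [4, 0, 4, 5, 3, 5]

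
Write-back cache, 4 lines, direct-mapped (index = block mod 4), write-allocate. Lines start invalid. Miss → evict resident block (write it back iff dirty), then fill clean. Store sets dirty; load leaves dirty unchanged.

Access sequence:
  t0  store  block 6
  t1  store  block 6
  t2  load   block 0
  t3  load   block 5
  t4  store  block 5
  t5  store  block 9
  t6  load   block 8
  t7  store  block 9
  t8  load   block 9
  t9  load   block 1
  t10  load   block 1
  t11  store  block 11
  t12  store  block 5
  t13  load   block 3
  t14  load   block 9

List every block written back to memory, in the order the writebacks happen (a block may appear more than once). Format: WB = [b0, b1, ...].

0: W B6 → L2 miss [D]
1: W B6 → L2 hit [D]
2: R B0 → L0 miss [-]
3: R B5 → L1 miss [-]
4: W B5 → L1 hit [D]
5: W B9 → L1 miss wb→B5 [D]
6: R B8 → L0 miss [-]
7: W B9 → L1 hit [D]
8: R B9 → L1 hit [D]
9: R B1 → L1 miss wb→B9 [-]
10: R B1 → L1 hit [-]
11: W B11 → L3 miss [D]
12: W B5 → L1 miss [D]
13: R B3 → L3 miss wb→B11 [-]
14: R B9 → L1 miss wb→B5 [-]

WB = [5, 9, 11, 5]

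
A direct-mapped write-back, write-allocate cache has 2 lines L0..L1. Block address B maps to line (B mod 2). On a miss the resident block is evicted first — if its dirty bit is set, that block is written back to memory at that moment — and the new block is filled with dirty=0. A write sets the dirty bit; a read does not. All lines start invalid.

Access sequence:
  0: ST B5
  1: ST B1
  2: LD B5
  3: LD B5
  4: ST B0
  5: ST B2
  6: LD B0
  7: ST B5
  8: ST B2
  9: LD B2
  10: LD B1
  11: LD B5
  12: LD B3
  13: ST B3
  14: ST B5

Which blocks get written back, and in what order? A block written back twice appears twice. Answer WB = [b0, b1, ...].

0: W B5 → L1 miss [D]
1: W B1 → L1 miss wb→B5 [D]
2: R B5 → L1 miss wb→B1 [-]
3: R B5 → L1 hit [-]
4: W B0 → L0 miss [D]
5: W B2 → L0 miss wb→B0 [D]
6: R B0 → L0 miss wb→B2 [-]
7: W B5 → L1 hit [D]
8: W B2 → L0 miss [D]
9: R B2 → L0 hit [D]
10: R B1 → L1 miss wb→B5 [-]
11: R B5 → L1 miss [-]
12: R B3 → L1 miss [-]
13: W B3 → L1 hit [D]
14: W B5 → L1 miss wb→B3 [D]

WB = [5, 1, 0, 2, 5, 3]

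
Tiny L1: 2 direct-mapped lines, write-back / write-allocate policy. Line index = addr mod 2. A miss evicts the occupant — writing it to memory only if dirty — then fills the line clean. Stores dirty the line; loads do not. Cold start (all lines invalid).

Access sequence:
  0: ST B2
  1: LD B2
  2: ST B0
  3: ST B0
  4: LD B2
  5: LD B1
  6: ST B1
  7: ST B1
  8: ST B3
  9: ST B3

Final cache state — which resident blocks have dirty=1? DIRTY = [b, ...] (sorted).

DIRTY = [3]

0: W B2 -> L0 miss  d=D]
1: R B2 -> L0 hit  d=D]
2: W B0 -> L0 miss wb->B2  d=D]
3: W B0 -> L0 hit  d=D]
4: R B2 -> L0 miss wb->B0  d=-]
5: R B1 -> L1 miss  d=-]
6: W B1 -> L1 hit  d=D]
7: W B1 -> L1 hit  d=D]
8: W B3 -> L1 miss wb->B1  d=D]
9: W B3 -> L1 hit  d=D]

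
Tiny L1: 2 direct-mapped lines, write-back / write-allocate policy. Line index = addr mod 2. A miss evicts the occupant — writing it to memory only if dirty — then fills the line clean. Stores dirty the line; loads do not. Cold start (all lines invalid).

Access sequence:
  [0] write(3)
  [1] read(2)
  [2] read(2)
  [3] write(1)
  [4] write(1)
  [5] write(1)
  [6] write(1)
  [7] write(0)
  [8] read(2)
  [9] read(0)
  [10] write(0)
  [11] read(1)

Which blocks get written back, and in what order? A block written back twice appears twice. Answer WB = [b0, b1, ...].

WB = [3, 0]

0: W B3 → L1 miss [D]
1: R B2 → L0 miss [-]
2: R B2 → L0 hit [-]
3: W B1 → L1 miss wb→B3 [D]
4: W B1 → L1 hit [D]
5: W B1 → L1 hit [D]
6: W B1 → L1 hit [D]
7: W B0 → L0 miss [D]
8: R B2 → L0 miss wb→B0 [-]
9: R B0 → L0 miss [-]
10: W B0 → L0 hit [D]
11: R B1 → L1 hit [D]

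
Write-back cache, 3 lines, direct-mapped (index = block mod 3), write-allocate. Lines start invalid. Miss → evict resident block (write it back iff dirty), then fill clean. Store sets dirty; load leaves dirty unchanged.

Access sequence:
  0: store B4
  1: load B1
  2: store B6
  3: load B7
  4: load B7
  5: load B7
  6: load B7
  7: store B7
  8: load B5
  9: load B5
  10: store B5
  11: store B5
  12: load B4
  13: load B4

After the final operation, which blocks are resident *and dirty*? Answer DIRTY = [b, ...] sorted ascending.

DIRTY = [5, 6]

  0 | W B4 → L1 miss [D]
  1 | R B1 → L1 miss wb→B4 [-]
  2 | W B6 → L0 miss [D]
  3 | R B7 → L1 miss [-]
  4 | R B7 → L1 hit [-]
  5 | R B7 → L1 hit [-]
  6 | R B7 → L1 hit [-]
  7 | W B7 → L1 hit [D]
  8 | R B5 → L2 miss [-]
  9 | R B5 → L2 hit [-]
  10 | W B5 → L2 hit [D]
  11 | W B5 → L2 hit [D]
  12 | R B4 → L1 miss wb→B7 [-]
  13 | R B4 → L1 hit [-]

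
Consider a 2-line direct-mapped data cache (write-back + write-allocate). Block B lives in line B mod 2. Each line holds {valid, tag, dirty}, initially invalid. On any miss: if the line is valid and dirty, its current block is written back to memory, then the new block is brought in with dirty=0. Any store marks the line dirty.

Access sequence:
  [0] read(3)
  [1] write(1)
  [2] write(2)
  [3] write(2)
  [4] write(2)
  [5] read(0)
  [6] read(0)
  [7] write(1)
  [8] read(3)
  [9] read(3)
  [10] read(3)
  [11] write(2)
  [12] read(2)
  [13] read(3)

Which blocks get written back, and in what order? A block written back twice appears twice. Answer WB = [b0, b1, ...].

  0 | R B3 → L1 miss [-]
  1 | W B1 → L1 miss [D]
  2 | W B2 → L0 miss [D]
  3 | W B2 → L0 hit [D]
  4 | W B2 → L0 hit [D]
  5 | R B0 → L0 miss wb→B2 [-]
  6 | R B0 → L0 hit [-]
  7 | W B1 → L1 hit [D]
  8 | R B3 → L1 miss wb→B1 [-]
  9 | R B3 → L1 hit [-]
  10 | R B3 → L1 hit [-]
  11 | W B2 → L0 miss [D]
  12 | R B2 → L0 hit [D]
  13 | R B3 → L1 hit [-]

WB = [2, 1]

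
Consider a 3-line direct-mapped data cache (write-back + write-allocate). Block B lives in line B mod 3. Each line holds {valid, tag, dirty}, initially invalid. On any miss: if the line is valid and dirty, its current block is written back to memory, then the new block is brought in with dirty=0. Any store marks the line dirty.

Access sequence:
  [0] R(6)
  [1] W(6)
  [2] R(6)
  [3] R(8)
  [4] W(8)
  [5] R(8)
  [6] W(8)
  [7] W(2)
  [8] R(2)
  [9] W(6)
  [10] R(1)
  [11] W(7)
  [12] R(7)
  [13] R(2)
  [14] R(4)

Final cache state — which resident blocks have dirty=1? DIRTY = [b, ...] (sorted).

  0 | R B6 → L0 miss [-]
  1 | W B6 → L0 hit [D]
  2 | R B6 → L0 hit [D]
  3 | R B8 → L2 miss [-]
  4 | W B8 → L2 hit [D]
  5 | R B8 → L2 hit [D]
  6 | W B8 → L2 hit [D]
  7 | W B2 → L2 miss wb→B8 [D]
  8 | R B2 → L2 hit [D]
  9 | W B6 → L0 hit [D]
  10 | R B1 → L1 miss [-]
  11 | W B7 → L1 miss [D]
  12 | R B7 → L1 hit [D]
  13 | R B2 → L2 hit [D]
  14 | R B4 → L1 miss wb→B7 [-]

DIRTY = [2, 6]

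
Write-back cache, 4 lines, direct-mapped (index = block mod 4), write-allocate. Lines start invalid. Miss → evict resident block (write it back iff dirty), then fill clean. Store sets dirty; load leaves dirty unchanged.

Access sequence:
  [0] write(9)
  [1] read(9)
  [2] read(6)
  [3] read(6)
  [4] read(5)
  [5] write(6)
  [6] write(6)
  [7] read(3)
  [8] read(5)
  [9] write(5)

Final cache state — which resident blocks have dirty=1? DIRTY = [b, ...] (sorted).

0: W B9 → L1 miss [D]
1: R B9 → L1 hit [D]
2: R B6 → L2 miss [-]
3: R B6 → L2 hit [-]
4: R B5 → L1 miss wb→B9 [-]
5: W B6 → L2 hit [D]
6: W B6 → L2 hit [D]
7: R B3 → L3 miss [-]
8: R B5 → L1 hit [-]
9: W B5 → L1 hit [D]

DIRTY = [5, 6]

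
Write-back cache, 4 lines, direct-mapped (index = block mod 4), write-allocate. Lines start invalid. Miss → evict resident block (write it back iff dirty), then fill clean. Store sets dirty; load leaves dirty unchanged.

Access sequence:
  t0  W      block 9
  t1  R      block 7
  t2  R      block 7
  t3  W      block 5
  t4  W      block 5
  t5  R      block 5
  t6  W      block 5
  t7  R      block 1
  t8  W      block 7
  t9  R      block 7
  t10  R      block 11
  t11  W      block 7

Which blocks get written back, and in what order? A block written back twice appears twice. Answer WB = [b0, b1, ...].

WB = [9, 5, 7]

  0 | W B9 → L1 miss [D]
  1 | R B7 → L3 miss [-]
  2 | R B7 → L3 hit [-]
  3 | W B5 → L1 miss wb→B9 [D]
  4 | W B5 → L1 hit [D]
  5 | R B5 → L1 hit [D]
  6 | W B5 → L1 hit [D]
  7 | R B1 → L1 miss wb→B5 [-]
  8 | W B7 → L3 hit [D]
  9 | R B7 → L3 hit [D]
  10 | R B11 → L3 miss wb→B7 [-]
  11 | W B7 → L3 miss [D]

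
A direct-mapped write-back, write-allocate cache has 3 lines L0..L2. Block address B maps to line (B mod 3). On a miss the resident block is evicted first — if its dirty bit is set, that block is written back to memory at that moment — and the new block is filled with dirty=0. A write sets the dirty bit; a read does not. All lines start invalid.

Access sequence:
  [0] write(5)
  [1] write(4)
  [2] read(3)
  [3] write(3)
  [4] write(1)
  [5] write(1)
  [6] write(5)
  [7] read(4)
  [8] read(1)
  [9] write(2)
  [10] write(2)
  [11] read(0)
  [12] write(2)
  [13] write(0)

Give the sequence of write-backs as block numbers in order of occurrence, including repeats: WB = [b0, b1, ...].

  0 | W B5 → L2 miss [D]
  1 | W B4 → L1 miss [D]
  2 | R B3 → L0 miss [-]
  3 | W B3 → L0 hit [D]
  4 | W B1 → L1 miss wb→B4 [D]
  5 | W B1 → L1 hit [D]
  6 | W B5 → L2 hit [D]
  7 | R B4 → L1 miss wb→B1 [-]
  8 | R B1 → L1 miss [-]
  9 | W B2 → L2 miss wb→B5 [D]
  10 | W B2 → L2 hit [D]
  11 | R B0 → L0 miss wb→B3 [-]
  12 | W B2 → L2 hit [D]
  13 | W B0 → L0 hit [D]

WB = [4, 1, 5, 3]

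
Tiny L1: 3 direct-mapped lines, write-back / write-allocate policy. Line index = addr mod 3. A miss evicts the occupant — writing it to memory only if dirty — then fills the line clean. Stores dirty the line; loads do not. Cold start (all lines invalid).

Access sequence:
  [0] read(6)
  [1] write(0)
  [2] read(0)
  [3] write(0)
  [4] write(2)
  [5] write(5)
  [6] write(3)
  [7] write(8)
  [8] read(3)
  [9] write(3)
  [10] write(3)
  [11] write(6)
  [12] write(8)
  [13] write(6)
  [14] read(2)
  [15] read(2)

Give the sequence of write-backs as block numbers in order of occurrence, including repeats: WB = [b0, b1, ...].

  0 | R B6 → L0 miss [-]
  1 | W B0 → L0 miss [D]
  2 | R B0 → L0 hit [D]
  3 | W B0 → L0 hit [D]
  4 | W B2 → L2 miss [D]
  5 | W B5 → L2 miss wb→B2 [D]
  6 | W B3 → L0 miss wb→B0 [D]
  7 | W B8 → L2 miss wb→B5 [D]
  8 | R B3 → L0 hit [D]
  9 | W B3 → L0 hit [D]
  10 | W B3 → L0 hit [D]
  11 | W B6 → L0 miss wb→B3 [D]
  12 | W B8 → L2 hit [D]
  13 | W B6 → L0 hit [D]
  14 | R B2 → L2 miss wb→B8 [-]
  15 | R B2 → L2 hit [-]

WB = [2, 0, 5, 3, 8]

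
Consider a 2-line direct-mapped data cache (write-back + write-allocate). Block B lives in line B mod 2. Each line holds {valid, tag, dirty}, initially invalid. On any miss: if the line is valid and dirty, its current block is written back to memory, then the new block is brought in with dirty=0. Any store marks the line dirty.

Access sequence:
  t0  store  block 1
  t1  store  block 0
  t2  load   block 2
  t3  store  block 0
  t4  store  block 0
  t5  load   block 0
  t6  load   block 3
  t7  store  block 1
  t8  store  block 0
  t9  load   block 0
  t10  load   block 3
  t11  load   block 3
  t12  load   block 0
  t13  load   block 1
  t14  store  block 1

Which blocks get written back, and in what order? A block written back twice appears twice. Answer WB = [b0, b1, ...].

WB = [0, 1, 1]

  0 | W B1 → L1 miss [D]
  1 | W B0 → L0 miss [D]
  2 | R B2 → L0 miss wb→B0 [-]
  3 | W B0 → L0 miss [D]
  4 | W B0 → L0 hit [D]
  5 | R B0 → L0 hit [D]
  6 | R B3 → L1 miss wb→B1 [-]
  7 | W B1 → L1 miss [D]
  8 | W B0 → L0 hit [D]
  9 | R B0 → L0 hit [D]
  10 | R B3 → L1 miss wb→B1 [-]
  11 | R B3 → L1 hit [-]
  12 | R B0 → L0 hit [D]
  13 | R B1 → L1 miss [-]
  14 | W B1 → L1 hit [D]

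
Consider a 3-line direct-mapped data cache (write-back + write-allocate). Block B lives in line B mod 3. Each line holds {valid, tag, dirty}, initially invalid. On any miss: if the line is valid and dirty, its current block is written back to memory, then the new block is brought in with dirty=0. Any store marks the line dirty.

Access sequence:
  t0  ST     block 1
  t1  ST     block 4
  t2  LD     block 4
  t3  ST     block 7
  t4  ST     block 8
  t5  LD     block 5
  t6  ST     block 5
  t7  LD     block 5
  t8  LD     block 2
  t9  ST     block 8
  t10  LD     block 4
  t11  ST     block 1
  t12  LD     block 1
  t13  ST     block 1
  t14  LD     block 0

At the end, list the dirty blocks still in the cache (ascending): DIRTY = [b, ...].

DIRTY = [1, 8]

  0 | W B1 → L1 miss [D]
  1 | W B4 → L1 miss wb→B1 [D]
  2 | R B4 → L1 hit [D]
  3 | W B7 → L1 miss wb→B4 [D]
  4 | W B8 → L2 miss [D]
  5 | R B5 → L2 miss wb→B8 [-]
  6 | W B5 → L2 hit [D]
  7 | R B5 → L2 hit [D]
  8 | R B2 → L2 miss wb→B5 [-]
  9 | W B8 → L2 miss [D]
  10 | R B4 → L1 miss wb→B7 [-]
  11 | W B1 → L1 miss [D]
  12 | R B1 → L1 hit [D]
  13 | W B1 → L1 hit [D]
  14 | R B0 → L0 miss [-]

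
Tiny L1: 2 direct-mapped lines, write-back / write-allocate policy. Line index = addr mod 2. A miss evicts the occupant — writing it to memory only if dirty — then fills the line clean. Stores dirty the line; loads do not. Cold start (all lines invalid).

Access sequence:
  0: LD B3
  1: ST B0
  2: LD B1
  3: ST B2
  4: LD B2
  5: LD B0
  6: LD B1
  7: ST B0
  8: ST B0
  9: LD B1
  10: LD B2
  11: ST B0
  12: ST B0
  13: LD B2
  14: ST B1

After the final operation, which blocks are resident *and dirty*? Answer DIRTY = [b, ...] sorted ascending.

DIRTY = [1]

  0 | R B3 → L1 miss [-]
  1 | W B0 → L0 miss [D]
  2 | R B1 → L1 miss [-]
  3 | W B2 → L0 miss wb→B0 [D]
  4 | R B2 → L0 hit [D]
  5 | R B0 → L0 miss wb→B2 [-]
  6 | R B1 → L1 hit [-]
  7 | W B0 → L0 hit [D]
  8 | W B0 → L0 hit [D]
  9 | R B1 → L1 hit [-]
  10 | R B2 → L0 miss wb→B0 [-]
  11 | W B0 → L0 miss [D]
  12 | W B0 → L0 hit [D]
  13 | R B2 → L0 miss wb→B0 [-]
  14 | W B1 → L1 hit [D]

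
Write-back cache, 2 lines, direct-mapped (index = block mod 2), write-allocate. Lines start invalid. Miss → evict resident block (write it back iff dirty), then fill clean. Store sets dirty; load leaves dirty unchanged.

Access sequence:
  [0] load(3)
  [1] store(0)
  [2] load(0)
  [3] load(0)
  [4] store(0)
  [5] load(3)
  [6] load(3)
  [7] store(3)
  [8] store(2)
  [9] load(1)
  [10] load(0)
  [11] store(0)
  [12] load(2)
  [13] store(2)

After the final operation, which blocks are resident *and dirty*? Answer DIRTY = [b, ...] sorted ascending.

DIRTY = [2]

0: R B3 → L1 miss [-]
1: W B0 → L0 miss [D]
2: R B0 → L0 hit [D]
3: R B0 → L0 hit [D]
4: W B0 → L0 hit [D]
5: R B3 → L1 hit [-]
6: R B3 → L1 hit [-]
7: W B3 → L1 hit [D]
8: W B2 → L0 miss wb→B0 [D]
9: R B1 → L1 miss wb→B3 [-]
10: R B0 → L0 miss wb→B2 [-]
11: W B0 → L0 hit [D]
12: R B2 → L0 miss wb→B0 [-]
13: W B2 → L0 hit [D]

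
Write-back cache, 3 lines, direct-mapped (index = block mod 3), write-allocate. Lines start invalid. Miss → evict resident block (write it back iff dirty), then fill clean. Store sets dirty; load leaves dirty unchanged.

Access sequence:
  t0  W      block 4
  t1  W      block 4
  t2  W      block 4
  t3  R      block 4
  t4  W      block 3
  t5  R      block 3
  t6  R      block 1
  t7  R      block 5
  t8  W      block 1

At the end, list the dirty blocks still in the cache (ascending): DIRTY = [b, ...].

DIRTY = [1, 3]

  0 | W B4 → L1 miss [D]
  1 | W B4 → L1 hit [D]
  2 | W B4 → L1 hit [D]
  3 | R B4 → L1 hit [D]
  4 | W B3 → L0 miss [D]
  5 | R B3 → L0 hit [D]
  6 | R B1 → L1 miss wb→B4 [-]
  7 | R B5 → L2 miss [-]
  8 | W B1 → L1 hit [D]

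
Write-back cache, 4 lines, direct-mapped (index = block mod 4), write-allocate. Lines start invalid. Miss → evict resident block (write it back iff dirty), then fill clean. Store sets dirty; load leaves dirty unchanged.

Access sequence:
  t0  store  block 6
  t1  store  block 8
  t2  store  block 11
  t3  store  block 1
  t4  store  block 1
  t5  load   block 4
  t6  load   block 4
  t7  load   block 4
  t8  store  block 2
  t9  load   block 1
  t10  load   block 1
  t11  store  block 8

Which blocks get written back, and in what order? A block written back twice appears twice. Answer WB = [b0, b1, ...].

WB = [8, 6]

  0 | W B6 → L2 miss [D]
  1 | W B8 → L0 miss [D]
  2 | W B11 → L3 miss [D]
  3 | W B1 → L1 miss [D]
  4 | W B1 → L1 hit [D]
  5 | R B4 → L0 miss wb→B8 [-]
  6 | R B4 → L0 hit [-]
  7 | R B4 → L0 hit [-]
  8 | W B2 → L2 miss wb→B6 [D]
  9 | R B1 → L1 hit [D]
  10 | R B1 → L1 hit [D]
  11 | W B8 → L0 miss [D]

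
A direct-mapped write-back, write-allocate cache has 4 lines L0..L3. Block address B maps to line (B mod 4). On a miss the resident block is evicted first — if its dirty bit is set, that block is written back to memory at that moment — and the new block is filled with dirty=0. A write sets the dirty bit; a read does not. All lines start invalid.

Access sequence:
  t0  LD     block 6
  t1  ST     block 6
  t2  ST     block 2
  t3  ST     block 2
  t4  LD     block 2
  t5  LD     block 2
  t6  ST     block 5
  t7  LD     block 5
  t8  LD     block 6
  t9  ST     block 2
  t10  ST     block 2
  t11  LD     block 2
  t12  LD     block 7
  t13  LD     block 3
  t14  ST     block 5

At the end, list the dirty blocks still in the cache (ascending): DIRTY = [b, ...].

DIRTY = [2, 5]

0: R B6 -> L2 miss  d=-]
1: W B6 -> L2 hit  d=D]
2: W B2 -> L2 miss wb->B6  d=D]
3: W B2 -> L2 hit  d=D]
4: R B2 -> L2 hit  d=D]
5: R B2 -> L2 hit  d=D]
6: W B5 -> L1 miss  d=D]
7: R B5 -> L1 hit  d=D]
8: R B6 -> L2 miss wb->B2  d=-]
9: W B2 -> L2 miss  d=D]
10: W B2 -> L2 hit  d=D]
11: R B2 -> L2 hit  d=D]
12: R B7 -> L3 miss  d=-]
13: R B3 -> L3 miss  d=-]
14: W B5 -> L1 hit  d=D]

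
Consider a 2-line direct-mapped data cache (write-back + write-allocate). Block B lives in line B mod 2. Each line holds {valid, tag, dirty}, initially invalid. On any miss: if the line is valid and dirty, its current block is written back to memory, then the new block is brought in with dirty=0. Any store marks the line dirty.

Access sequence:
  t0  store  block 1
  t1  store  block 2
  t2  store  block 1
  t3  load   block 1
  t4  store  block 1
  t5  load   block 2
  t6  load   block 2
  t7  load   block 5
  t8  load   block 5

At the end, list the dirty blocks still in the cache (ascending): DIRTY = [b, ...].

DIRTY = [2]

  0 | W B1 → L1 miss [D]
  1 | W B2 → L0 miss [D]
  2 | W B1 → L1 hit [D]
  3 | R B1 → L1 hit [D]
  4 | W B1 → L1 hit [D]
  5 | R B2 → L0 hit [D]
  6 | R B2 → L0 hit [D]
  7 | R B5 → L1 miss wb→B1 [-]
  8 | R B5 → L1 hit [-]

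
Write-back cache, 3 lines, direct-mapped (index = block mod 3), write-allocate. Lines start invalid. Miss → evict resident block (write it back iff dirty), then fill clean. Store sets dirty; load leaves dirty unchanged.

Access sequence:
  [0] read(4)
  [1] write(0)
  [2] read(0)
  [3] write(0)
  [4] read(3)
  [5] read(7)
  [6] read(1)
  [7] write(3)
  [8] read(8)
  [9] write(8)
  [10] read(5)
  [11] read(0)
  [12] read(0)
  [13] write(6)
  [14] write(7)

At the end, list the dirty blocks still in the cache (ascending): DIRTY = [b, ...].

DIRTY = [6, 7]

0: R B4 → L1 miss [-]
1: W B0 → L0 miss [D]
2: R B0 → L0 hit [D]
3: W B0 → L0 hit [D]
4: R B3 → L0 miss wb→B0 [-]
5: R B7 → L1 miss [-]
6: R B1 → L1 miss [-]
7: W B3 → L0 hit [D]
8: R B8 → L2 miss [-]
9: W B8 → L2 hit [D]
10: R B5 → L2 miss wb→B8 [-]
11: R B0 → L0 miss wb→B3 [-]
12: R B0 → L0 hit [-]
13: W B6 → L0 miss [D]
14: W B7 → L1 miss [D]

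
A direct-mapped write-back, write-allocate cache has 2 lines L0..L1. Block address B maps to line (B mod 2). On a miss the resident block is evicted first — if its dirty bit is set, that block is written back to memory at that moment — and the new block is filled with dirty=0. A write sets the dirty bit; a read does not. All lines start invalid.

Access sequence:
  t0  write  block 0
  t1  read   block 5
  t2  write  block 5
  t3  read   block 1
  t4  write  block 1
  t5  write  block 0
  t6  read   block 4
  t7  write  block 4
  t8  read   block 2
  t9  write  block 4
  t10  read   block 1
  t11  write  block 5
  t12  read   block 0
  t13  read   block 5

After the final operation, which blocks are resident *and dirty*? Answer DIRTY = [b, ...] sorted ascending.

0: W B0 → L0 miss [D]
1: R B5 → L1 miss [-]
2: W B5 → L1 hit [D]
3: R B1 → L1 miss wb→B5 [-]
4: W B1 → L1 hit [D]
5: W B0 → L0 hit [D]
6: R B4 → L0 miss wb→B0 [-]
7: W B4 → L0 hit [D]
8: R B2 → L0 miss wb→B4 [-]
9: W B4 → L0 miss [D]
10: R B1 → L1 hit [D]
11: W B5 → L1 miss wb→B1 [D]
12: R B0 → L0 miss wb→B4 [-]
13: R B5 → L1 hit [D]

DIRTY = [5]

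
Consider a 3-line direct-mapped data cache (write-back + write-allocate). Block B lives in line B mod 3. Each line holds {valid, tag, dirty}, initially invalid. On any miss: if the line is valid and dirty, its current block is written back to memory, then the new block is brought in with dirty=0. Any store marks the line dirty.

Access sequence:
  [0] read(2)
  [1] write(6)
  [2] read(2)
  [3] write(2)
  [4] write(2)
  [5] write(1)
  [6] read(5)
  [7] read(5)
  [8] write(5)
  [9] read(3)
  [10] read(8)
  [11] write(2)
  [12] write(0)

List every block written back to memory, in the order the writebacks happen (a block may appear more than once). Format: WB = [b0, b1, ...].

  0 | R B2 → L2 miss [-]
  1 | W B6 → L0 miss [D]
  2 | R B2 → L2 hit [-]
  3 | W B2 → L2 hit [D]
  4 | W B2 → L2 hit [D]
  5 | W B1 → L1 miss [D]
  6 | R B5 → L2 miss wb→B2 [-]
  7 | R B5 → L2 hit [-]
  8 | W B5 → L2 hit [D]
  9 | R B3 → L0 miss wb→B6 [-]
  10 | R B8 → L2 miss wb→B5 [-]
  11 | W B2 → L2 miss [D]
  12 | W B0 → L0 miss [D]

WB = [2, 6, 5]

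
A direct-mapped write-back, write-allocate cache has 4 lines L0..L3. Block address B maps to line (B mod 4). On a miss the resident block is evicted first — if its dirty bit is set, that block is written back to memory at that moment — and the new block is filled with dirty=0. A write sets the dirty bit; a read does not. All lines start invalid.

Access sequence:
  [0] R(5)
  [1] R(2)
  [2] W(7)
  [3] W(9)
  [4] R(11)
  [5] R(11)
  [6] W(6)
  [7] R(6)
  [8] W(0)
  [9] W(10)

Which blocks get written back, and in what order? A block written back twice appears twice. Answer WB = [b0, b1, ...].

0: R B5 → L1 miss [-]
1: R B2 → L2 miss [-]
2: W B7 → L3 miss [D]
3: W B9 → L1 miss [D]
4: R B11 → L3 miss wb→B7 [-]
5: R B11 → L3 hit [-]
6: W B6 → L2 miss [D]
7: R B6 → L2 hit [D]
8: W B0 → L0 miss [D]
9: W B10 → L2 miss wb→B6 [D]

WB = [7, 6]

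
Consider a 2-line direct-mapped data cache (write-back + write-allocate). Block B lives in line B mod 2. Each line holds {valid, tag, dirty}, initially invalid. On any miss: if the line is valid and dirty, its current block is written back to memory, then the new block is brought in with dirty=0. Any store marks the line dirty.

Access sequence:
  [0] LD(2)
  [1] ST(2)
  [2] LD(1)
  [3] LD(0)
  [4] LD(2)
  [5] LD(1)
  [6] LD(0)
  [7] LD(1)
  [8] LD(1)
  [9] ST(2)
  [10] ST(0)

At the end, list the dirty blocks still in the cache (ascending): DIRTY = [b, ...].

  0 | R B2 → L0 miss [-]
  1 | W B2 → L0 hit [D]
  2 | R B1 → L1 miss [-]
  3 | R B0 → L0 miss wb→B2 [-]
  4 | R B2 → L0 miss [-]
  5 | R B1 → L1 hit [-]
  6 | R B0 → L0 miss [-]
  7 | R B1 → L1 hit [-]
  8 | R B1 → L1 hit [-]
  9 | W B2 → L0 miss [D]
  10 | W B0 → L0 miss wb→B2 [D]

DIRTY = [0]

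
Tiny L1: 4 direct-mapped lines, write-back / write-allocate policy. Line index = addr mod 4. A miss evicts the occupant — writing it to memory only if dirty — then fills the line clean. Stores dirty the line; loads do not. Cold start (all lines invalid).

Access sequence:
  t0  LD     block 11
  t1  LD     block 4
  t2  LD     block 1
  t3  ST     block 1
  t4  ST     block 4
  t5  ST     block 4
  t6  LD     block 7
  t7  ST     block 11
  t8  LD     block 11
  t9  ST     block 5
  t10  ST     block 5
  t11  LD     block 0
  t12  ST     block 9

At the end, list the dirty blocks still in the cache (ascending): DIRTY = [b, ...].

DIRTY = [9, 11]

0: R B11 -> L3 miss  d=-]
1: R B4 -> L0 miss  d=-]
2: R B1 -> L1 miss  d=-]
3: W B1 -> L1 hit  d=D]
4: W B4 -> L0 hit  d=D]
5: W B4 -> L0 hit  d=D]
6: R B7 -> L3 miss  d=-]
7: W B11 -> L3 miss  d=D]
8: R B11 -> L3 hit  d=D]
9: W B5 -> L1 miss wb->B1  d=D]
10: W B5 -> L1 hit  d=D]
11: R B0 -> L0 miss wb->B4  d=-]
12: W B9 -> L1 miss wb->B5  d=D]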